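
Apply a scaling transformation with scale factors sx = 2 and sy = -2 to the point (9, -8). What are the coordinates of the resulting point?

Scaling matrix:
[[2, 0], [0, -2]]
Result: (9 × 2, -8 × -2) = (18, 16)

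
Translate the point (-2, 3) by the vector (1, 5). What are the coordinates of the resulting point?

Translation by (1, 5) (homogeneous matrix [[1, 0, 1], [0, 1, 5], [0, 0, 1]]):
x' = -2 + 1 = -1
y' = 3 + 5 = 8
Result: (-1, 8)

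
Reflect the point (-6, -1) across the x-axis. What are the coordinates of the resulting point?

Reflection across x-axis: (-6, -1) → (-6, 1)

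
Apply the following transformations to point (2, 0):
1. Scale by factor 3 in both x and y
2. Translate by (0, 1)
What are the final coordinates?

Step 1: Scale (2, 0) by 3 → (6, 0)
Step 2: Translate by (0, 1) → (6, 1)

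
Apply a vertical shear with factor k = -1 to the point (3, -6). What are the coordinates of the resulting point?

Shear matrix for vertical shear with factor k = -1:
[[1, 0], [-1, 1]]
Result: (3, -6) → (3, -9)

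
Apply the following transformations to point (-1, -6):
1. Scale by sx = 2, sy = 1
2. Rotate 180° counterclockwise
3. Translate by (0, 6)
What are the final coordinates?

Step 1: Scale → (-2, -6)
Step 2: Rotate 180° → (2, 6)
Step 3: Translate → (2, 12)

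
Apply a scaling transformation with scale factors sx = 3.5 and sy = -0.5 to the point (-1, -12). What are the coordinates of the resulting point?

Scaling matrix:
[[3.50, 0], [0, -0.50]]
Result: (-1 × 3.5, -12 × -0.5) = (-3.5, 6)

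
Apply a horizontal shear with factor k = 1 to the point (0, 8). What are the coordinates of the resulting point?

Shear matrix for horizontal shear with factor k = 1:
[[1, 1], [0, 1]]
Result: (0, 8) → (8, 8)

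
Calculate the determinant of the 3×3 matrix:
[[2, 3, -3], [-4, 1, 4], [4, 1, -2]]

Expansion along first row:
det = 2·det([[1,4],[1,-2]]) - 3·det([[-4,4],[4,-2]]) + -3·det([[-4,1],[4,1]])
    = 2·(1·-2 - 4·1) - 3·(-4·-2 - 4·4) + -3·(-4·1 - 1·4)
    = 2·-6 - 3·-8 + -3·-8
    = -12 + 24 + 24 = 36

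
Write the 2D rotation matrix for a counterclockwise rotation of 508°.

Rotation matrix formula: [[cos θ, -sin θ], [sin θ, cos θ]]
For θ = 508°:
cos(508°) = -0.8480
sin(508°) = 0.5299
Result: [[-0.8480, -0.5299], [0.5299, -0.8480]]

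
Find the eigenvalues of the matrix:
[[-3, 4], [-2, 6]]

Characteristic equation: det(A - λI) = 0
λ² - (trace)λ + (det) = 0
trace = -3 + 6 = 3, det = (-3)(6) - (4)(-2) = -10
λ² - (3)λ + (-10) = 0
λ = (3 ± √((3)² - 4·(-10))) / 2 = (3 ± √49) / 2
Solving: λ = -2, 5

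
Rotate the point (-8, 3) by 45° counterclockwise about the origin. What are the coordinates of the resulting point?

Rotation matrix for 45°: [[cos 45°, -sin 45°], [sin 45°, cos 45°]] ≈ [[0.707107, -0.707107], [0.707107, 0.707107]]
[[0.707107, -0.707107], [0.707107, 0.707107]] × [-8, 3]ᵀ ≈ [-7.7782, -3.5355]ᵀ
Result: (-7.7782, -3.5355)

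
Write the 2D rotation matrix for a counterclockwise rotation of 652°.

Rotation matrix formula: [[cos θ, -sin θ], [sin θ, cos θ]]
For θ = 652°:
cos(652°) = 0.3746
sin(652°) = -0.9272
Result: [[0.3746, 0.9272], [-0.9272, 0.3746]]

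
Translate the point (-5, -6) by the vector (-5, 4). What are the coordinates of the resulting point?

Translation by (-5, 4) (homogeneous matrix [[1, 0, -5], [0, 1, 4], [0, 0, 1]]):
x' = -5 + -5 = -10
y' = -6 + 4 = -2
Result: (-10, -2)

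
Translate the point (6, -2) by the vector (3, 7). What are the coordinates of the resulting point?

Translation by (3, 7) (homogeneous matrix [[1, 0, 3], [0, 1, 7], [0, 0, 1]]):
x' = 6 + 3 = 9
y' = -2 + 7 = 5
Result: (9, 5)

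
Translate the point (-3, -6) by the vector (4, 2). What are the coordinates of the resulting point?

Translation by (4, 2) (homogeneous matrix [[1, 0, 4], [0, 1, 2], [0, 0, 1]]):
x' = -3 + 4 = 1
y' = -6 + 2 = -4
Result: (1, -4)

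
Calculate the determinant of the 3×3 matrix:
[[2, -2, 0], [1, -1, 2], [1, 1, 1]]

Expansion along first row:
det = 2·det([[-1,2],[1,1]]) - -2·det([[1,2],[1,1]]) + 0·det([[1,-1],[1,1]])
    = 2·(-1·1 - 2·1) - -2·(1·1 - 2·1) + 0·(1·1 - -1·1)
    = 2·-3 - -2·-1 + 0·2
    = -6 + -2 + 0 = -8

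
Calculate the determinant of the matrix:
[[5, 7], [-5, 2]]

For a 2×2 matrix [[a, b], [c, d]], det = ad - bc
det = (5)(2) - (7)(-5) = 10 - -35 = 45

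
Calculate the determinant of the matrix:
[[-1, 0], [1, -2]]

For a 2×2 matrix [[a, b], [c, d]], det = ad - bc
det = (-1)(-2) - (0)(1) = 2 - 0 = 2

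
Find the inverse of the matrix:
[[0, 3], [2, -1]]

For [[a,b],[c,d]], inverse = (1/det)·[[d,-b],[-c,a]]
det = (0)(-1) - (3)(2) = 0 - 6 = -6
Inverse = (1/-6)·[[-1, -3], [-2, 0]]
= [[1/6, 1/2], [1/3, 0]]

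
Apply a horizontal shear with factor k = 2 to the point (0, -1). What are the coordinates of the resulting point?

Shear matrix for horizontal shear with factor k = 2:
[[1, 2], [0, 1]]
Result: (0, -1) → (-2, -1)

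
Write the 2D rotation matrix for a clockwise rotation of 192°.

Rotation matrix formula: [[cos θ, -sin θ], [sin θ, cos θ]]
A clockwise rotation by 192° is equivalent to a counterclockwise rotation by -192°.
For θ = -192°:
cos(-192°) = -0.9781
sin(-192°) = 0.2079
Result: [[-0.9781, -0.2079], [0.2079, -0.9781]]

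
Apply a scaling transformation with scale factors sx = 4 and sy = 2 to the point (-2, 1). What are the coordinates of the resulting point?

Scaling matrix:
[[4, 0], [0, 2]]
Result: (-2 × 4, 1 × 2) = (-8, 2)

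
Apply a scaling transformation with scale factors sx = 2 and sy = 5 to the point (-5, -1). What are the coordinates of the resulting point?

Scaling matrix:
[[2, 0], [0, 5]]
Result: (-5 × 2, -1 × 5) = (-10, -5)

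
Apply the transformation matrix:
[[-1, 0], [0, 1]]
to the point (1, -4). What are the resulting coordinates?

Matrix multiplication:
[[-1, 0], [0, 1]] × [1, -4]ᵀ
= [(-1)(1) + (0)(-4), (0)(1) + (1)(-4)]ᵀ
= [-1, -4]ᵀ
Result: (-1, -4)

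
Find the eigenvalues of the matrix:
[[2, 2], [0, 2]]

Characteristic equation: det(A - λI) = 0
λ² - (trace)λ + (det) = 0
trace = 2 + 2 = 4, det = (2)(2) - (2)(0) = 4
λ² - (4)λ + (4) = 0
λ = (4 ± √((4)² - 4·(4))) / 2 = (4 ± √0) / 2
Solving: λ = 2, 2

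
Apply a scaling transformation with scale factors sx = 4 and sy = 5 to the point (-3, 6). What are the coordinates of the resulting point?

Scaling matrix:
[[4, 0], [0, 5]]
Result: (-3 × 4, 6 × 5) = (-12, 30)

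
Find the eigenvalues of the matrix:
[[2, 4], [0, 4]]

Characteristic equation: det(A - λI) = 0
λ² - (trace)λ + (det) = 0
trace = 2 + 4 = 6, det = (2)(4) - (4)(0) = 8
λ² - (6)λ + (8) = 0
λ = (6 ± √((6)² - 4·(8))) / 2 = (6 ± √4) / 2
Solving: λ = 2, 4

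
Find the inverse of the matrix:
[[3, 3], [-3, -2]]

For [[a,b],[c,d]], inverse = (1/det)·[[d,-b],[-c,a]]
det = (3)(-2) - (3)(-3) = -6 - -9 = 3
Inverse = (1/3)·[[-2, -3], [3, 3]]
= [[-2/3, -1], [1, 1]]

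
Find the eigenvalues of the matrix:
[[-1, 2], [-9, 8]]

Characteristic equation: det(A - λI) = 0
λ² - (trace)λ + (det) = 0
trace = -1 + 8 = 7, det = (-1)(8) - (2)(-9) = 10
λ² - (7)λ + (10) = 0
λ = (7 ± √((7)² - 4·(10))) / 2 = (7 ± √9) / 2
Solving: λ = 2, 5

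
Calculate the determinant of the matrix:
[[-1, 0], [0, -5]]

For a 2×2 matrix [[a, b], [c, d]], det = ad - bc
det = (-1)(-5) - (0)(0) = 5 - 0 = 5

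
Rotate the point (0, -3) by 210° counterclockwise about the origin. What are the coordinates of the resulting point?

Rotation matrix for 210°: [[cos 210°, -sin 210°], [sin 210°, cos 210°]] ≈ [[-0.866025, 0.500000], [-0.500000, -0.866025]]
[[-0.866025, 0.500000], [-0.500000, -0.866025]] × [0, -3]ᵀ ≈ [-1.5000, 2.5981]ᵀ
Result: (-1.5000, 2.5981)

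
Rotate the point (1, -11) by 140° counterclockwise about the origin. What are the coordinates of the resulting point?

Rotation matrix for 140°: [[cos 140°, -sin 140°], [sin 140°, cos 140°]] ≈ [[-0.766044, -0.642788], [0.642788, -0.766044]]
[[-0.766044, -0.642788], [0.642788, -0.766044]] × [1, -11]ᵀ ≈ [6.3046, 9.0693]ᵀ
Result: (6.3046, 9.0693)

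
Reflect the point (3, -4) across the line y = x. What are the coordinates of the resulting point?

Reflection across line y = x: (3, -4) → (-4, 3)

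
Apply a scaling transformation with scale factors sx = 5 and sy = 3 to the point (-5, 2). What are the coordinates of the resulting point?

Scaling matrix:
[[5, 0], [0, 3]]
Result: (-5 × 5, 2 × 3) = (-25, 6)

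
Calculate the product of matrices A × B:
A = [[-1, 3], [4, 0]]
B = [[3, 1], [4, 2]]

Matrix multiplication:
C[0][0] = -1×3 + 3×4 = 9
C[0][1] = -1×1 + 3×2 = 5
C[1][0] = 4×3 + 0×4 = 12
C[1][1] = 4×1 + 0×2 = 4
Result: [[9, 5], [12, 4]]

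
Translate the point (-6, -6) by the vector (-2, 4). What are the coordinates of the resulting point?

Translation by (-2, 4) (homogeneous matrix [[1, 0, -2], [0, 1, 4], [0, 0, 1]]):
x' = -6 + -2 = -8
y' = -6 + 4 = -2
Result: (-8, -2)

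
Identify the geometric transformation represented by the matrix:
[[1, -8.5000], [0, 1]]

This matrix represents: horizontal shear with factor -8.5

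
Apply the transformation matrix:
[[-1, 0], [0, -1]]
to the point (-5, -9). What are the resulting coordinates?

Matrix multiplication:
[[-1, 0], [0, -1]] × [-5, -9]ᵀ
= [(-1)(-5) + (0)(-9), (0)(-5) + (-1)(-9)]ᵀ
= [5, 9]ᵀ
Result: (5, 9)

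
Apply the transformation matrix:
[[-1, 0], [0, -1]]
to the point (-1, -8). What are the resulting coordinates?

Matrix multiplication:
[[-1, 0], [0, -1]] × [-1, -8]ᵀ
= [(-1)(-1) + (0)(-8), (0)(-1) + (-1)(-8)]ᵀ
= [1, 8]ᵀ
Result: (1, 8)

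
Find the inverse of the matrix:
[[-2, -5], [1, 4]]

For [[a,b],[c,d]], inverse = (1/det)·[[d,-b],[-c,a]]
det = (-2)(4) - (-5)(1) = -8 - -5 = -3
Inverse = (1/-3)·[[4, 5], [-1, -2]]
= [[-4/3, -5/3], [1/3, 2/3]]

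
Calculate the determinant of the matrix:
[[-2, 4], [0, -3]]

For a 2×2 matrix [[a, b], [c, d]], det = ad - bc
det = (-2)(-3) - (4)(0) = 6 - 0 = 6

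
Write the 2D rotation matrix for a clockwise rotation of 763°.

Rotation matrix formula: [[cos θ, -sin θ], [sin θ, cos θ]]
A clockwise rotation by 763° is equivalent to a counterclockwise rotation by -763°.
For θ = -763°:
cos(-763°) = 0.7314
sin(-763°) = -0.6820
Result: [[0.7314, 0.6820], [-0.6820, 0.7314]]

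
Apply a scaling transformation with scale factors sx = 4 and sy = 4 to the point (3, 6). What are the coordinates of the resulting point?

Scaling matrix:
[[4, 0], [0, 4]]
Result: (3 × 4, 6 × 4) = (12, 24)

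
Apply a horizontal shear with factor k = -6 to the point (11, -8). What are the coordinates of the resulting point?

Shear matrix for horizontal shear with factor k = -6:
[[1, -6], [0, 1]]
Result: (11, -8) → (59, -8)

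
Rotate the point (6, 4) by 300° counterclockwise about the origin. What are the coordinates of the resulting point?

Rotation matrix for 300°: [[cos 300°, -sin 300°], [sin 300°, cos 300°]] ≈ [[0.500000, 0.866025], [-0.866025, 0.500000]]
[[0.500000, 0.866025], [-0.866025, 0.500000]] × [6, 4]ᵀ ≈ [6.4641, -3.1962]ᵀ
Result: (6.4641, -3.1962)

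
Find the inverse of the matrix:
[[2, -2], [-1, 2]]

For [[a,b],[c,d]], inverse = (1/det)·[[d,-b],[-c,a]]
det = (2)(2) - (-2)(-1) = 4 - 2 = 2
Inverse = (1/2)·[[2, 2], [1, 2]]
= [[1, 1], [1/2, 1]]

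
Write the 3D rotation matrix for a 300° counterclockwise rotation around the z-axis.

Rotation matrix for counterclockwise 300° around z-axis:
cos(300°) = 1/2, sin(300°) = -√3/2
Result: [[1/2, √3/2, 0], [-√3/2, 1/2, 0], [0, 0, 1]]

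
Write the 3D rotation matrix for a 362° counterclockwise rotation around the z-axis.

Rotation matrix for counterclockwise 362° around z-axis:
cos(362°) = 0.9994, sin(362°) = 0.0349
Result: [[0.9994, -0.0349, 0], [0.0349, 0.9994, 0], [0, 0, 1]]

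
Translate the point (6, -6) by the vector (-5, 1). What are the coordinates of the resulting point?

Translation by (-5, 1) (homogeneous matrix [[1, 0, -5], [0, 1, 1], [0, 0, 1]]):
x' = 6 + -5 = 1
y' = -6 + 1 = -5
Result: (1, -5)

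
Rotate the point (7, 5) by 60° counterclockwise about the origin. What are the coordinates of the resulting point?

Rotation matrix for 60°: [[cos 60°, -sin 60°], [sin 60°, cos 60°]] ≈ [[0.500000, -0.866025], [0.866025, 0.500000]]
[[0.500000, -0.866025], [0.866025, 0.500000]] × [7, 5]ᵀ ≈ [-0.8301, 8.5622]ᵀ
Result: (-0.8301, 8.5622)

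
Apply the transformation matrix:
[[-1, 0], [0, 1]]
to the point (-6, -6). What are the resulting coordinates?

Matrix multiplication:
[[-1, 0], [0, 1]] × [-6, -6]ᵀ
= [(-1)(-6) + (0)(-6), (0)(-6) + (1)(-6)]ᵀ
= [6, -6]ᵀ
Result: (6, -6)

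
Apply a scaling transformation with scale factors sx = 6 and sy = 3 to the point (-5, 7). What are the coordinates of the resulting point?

Scaling matrix:
[[6, 0], [0, 3]]
Result: (-5 × 6, 7 × 3) = (-30, 21)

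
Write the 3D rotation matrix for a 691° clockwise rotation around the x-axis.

Rotation matrix for clockwise 691° around x-axis:
A clockwise rotation by 691° is a counterclockwise rotation by -691°.
cos(-691°) = 0.8746, sin(-691°) = 0.4848
Result: [[1, 0, 0], [0, 0.8746, -0.4848], [0, 0.4848, 0.8746]]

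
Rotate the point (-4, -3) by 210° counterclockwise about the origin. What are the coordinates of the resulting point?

Rotation matrix for 210°: [[cos 210°, -sin 210°], [sin 210°, cos 210°]] ≈ [[-0.866025, 0.500000], [-0.500000, -0.866025]]
[[-0.866025, 0.500000], [-0.500000, -0.866025]] × [-4, -3]ᵀ ≈ [1.9641, 4.5981]ᵀ
Result: (1.9641, 4.5981)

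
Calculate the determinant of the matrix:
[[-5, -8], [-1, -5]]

For a 2×2 matrix [[a, b], [c, d]], det = ad - bc
det = (-5)(-5) - (-8)(-1) = 25 - 8 = 17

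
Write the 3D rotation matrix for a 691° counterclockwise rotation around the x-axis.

Rotation matrix for counterclockwise 691° around x-axis:
cos(691°) = 0.8746, sin(691°) = -0.4848
Result: [[1, 0, 0], [0, 0.8746, 0.4848], [0, -0.4848, 0.8746]]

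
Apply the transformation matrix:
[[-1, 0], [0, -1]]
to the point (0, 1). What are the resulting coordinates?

Matrix multiplication:
[[-1, 0], [0, -1]] × [0, 1]ᵀ
= [(-1)(0) + (0)(1), (0)(0) + (-1)(1)]ᵀ
= [0, -1]ᵀ
Result: (0, -1)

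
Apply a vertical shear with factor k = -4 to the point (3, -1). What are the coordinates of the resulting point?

Shear matrix for vertical shear with factor k = -4:
[[1, 0], [-4, 1]]
Result: (3, -1) → (3, -13)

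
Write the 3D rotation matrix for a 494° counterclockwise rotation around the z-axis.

Rotation matrix for counterclockwise 494° around z-axis:
cos(494°) = -0.6947, sin(494°) = 0.7193
Result: [[-0.6947, -0.7193, 0], [0.7193, -0.6947, 0], [0, 0, 1]]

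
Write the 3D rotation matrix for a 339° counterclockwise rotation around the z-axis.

Rotation matrix for counterclockwise 339° around z-axis:
cos(339°) = 0.9336, sin(339°) = -0.3584
Result: [[0.9336, 0.3584, 0], [-0.3584, 0.9336, 0], [0, 0, 1]]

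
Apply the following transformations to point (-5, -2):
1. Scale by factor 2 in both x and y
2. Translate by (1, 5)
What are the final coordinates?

Step 1: Scale (-5, -2) by 2 → (-10, -4)
Step 2: Translate by (1, 5) → (-9, 1)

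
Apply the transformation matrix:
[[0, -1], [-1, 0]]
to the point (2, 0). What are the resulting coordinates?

Matrix multiplication:
[[0, -1], [-1, 0]] × [2, 0]ᵀ
= [(0)(2) + (-1)(0), (-1)(2) + (0)(0)]ᵀ
= [0, -2]ᵀ
Result: (0, -2)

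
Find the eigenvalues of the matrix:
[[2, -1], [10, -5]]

Characteristic equation: det(A - λI) = 0
λ² - (trace)λ + (det) = 0
trace = 2 + -5 = -3, det = (2)(-5) - (-1)(10) = 0
λ² - (-3)λ + (0) = 0
λ = (-3 ± √((-3)² - 4·(0))) / 2 = (-3 ± √9) / 2
Solving: λ = -3, 0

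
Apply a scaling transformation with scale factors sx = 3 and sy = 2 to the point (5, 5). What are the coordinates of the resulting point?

Scaling matrix:
[[3, 0], [0, 2]]
Result: (5 × 3, 5 × 2) = (15, 10)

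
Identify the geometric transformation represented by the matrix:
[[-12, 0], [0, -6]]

This matrix represents: non-uniform scaling by sx = -12, sy = -6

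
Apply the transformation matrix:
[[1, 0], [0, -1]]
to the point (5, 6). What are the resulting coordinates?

Matrix multiplication:
[[1, 0], [0, -1]] × [5, 6]ᵀ
= [(1)(5) + (0)(6), (0)(5) + (-1)(6)]ᵀ
= [5, -6]ᵀ
Result: (5, -6)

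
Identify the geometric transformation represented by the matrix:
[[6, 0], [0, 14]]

This matrix represents: non-uniform scaling by sx = 6, sy = 14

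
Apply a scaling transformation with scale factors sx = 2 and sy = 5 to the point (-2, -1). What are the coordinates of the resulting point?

Scaling matrix:
[[2, 0], [0, 5]]
Result: (-2 × 2, -1 × 5) = (-4, -5)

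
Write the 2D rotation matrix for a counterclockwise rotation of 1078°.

Rotation matrix formula: [[cos θ, -sin θ], [sin θ, cos θ]]
For θ = 1078°:
cos(1078°) = 0.9994
sin(1078°) = -0.0349
Result: [[0.9994, 0.0349], [-0.0349, 0.9994]]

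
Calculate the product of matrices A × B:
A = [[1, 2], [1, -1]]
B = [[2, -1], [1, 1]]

Matrix multiplication:
C[0][0] = 1×2 + 2×1 = 4
C[0][1] = 1×-1 + 2×1 = 1
C[1][0] = 1×2 + -1×1 = 1
C[1][1] = 1×-1 + -1×1 = -2
Result: [[4, 1], [1, -2]]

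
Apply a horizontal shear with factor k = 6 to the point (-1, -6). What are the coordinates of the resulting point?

Shear matrix for horizontal shear with factor k = 6:
[[1, 6], [0, 1]]
Result: (-1, -6) → (-37, -6)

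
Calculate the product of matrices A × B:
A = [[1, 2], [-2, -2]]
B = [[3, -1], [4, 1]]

Matrix multiplication:
C[0][0] = 1×3 + 2×4 = 11
C[0][1] = 1×-1 + 2×1 = 1
C[1][0] = -2×3 + -2×4 = -14
C[1][1] = -2×-1 + -2×1 = 0
Result: [[11, 1], [-14, 0]]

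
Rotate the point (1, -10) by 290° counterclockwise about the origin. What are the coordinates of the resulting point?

Rotation matrix for 290°: [[cos 290°, -sin 290°], [sin 290°, cos 290°]] ≈ [[0.342020, 0.939693], [-0.939693, 0.342020]]
[[0.342020, 0.939693], [-0.939693, 0.342020]] × [1, -10]ᵀ ≈ [-9.0549, -4.3599]ᵀ
Result: (-9.0549, -4.3599)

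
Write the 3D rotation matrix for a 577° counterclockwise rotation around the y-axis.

Rotation matrix for counterclockwise 577° around y-axis:
cos(577°) = -0.7986, sin(577°) = -0.6018
Result: [[-0.7986, 0, -0.6018], [0, 1, 0], [0.6018, 0, -0.7986]]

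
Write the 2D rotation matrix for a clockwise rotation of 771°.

Rotation matrix formula: [[cos θ, -sin θ], [sin θ, cos θ]]
A clockwise rotation by 771° is equivalent to a counterclockwise rotation by -771°.
For θ = -771°:
cos(-771°) = 0.6293
sin(-771°) = -0.7771
Result: [[0.6293, 0.7771], [-0.7771, 0.6293]]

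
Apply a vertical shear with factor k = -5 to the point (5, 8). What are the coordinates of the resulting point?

Shear matrix for vertical shear with factor k = -5:
[[1, 0], [-5, 1]]
Result: (5, 8) → (5, -17)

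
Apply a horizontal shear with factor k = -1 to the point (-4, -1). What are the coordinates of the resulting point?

Shear matrix for horizontal shear with factor k = -1:
[[1, -1], [0, 1]]
Result: (-4, -1) → (-3, -1)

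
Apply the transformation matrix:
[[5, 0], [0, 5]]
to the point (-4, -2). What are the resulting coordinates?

Matrix multiplication:
[[5, 0], [0, 5]] × [-4, -2]ᵀ
= [(5)(-4) + (0)(-2), (0)(-4) + (5)(-2)]ᵀ
= [-20, -10]ᵀ
Result: (-20, -10)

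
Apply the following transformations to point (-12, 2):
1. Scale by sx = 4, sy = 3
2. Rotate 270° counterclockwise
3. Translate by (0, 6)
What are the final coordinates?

Step 1: Scale → (-48, 6)
Step 2: Rotate 270° → (6, 48)
Step 3: Translate → (6, 54)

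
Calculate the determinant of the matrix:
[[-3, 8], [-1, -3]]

For a 2×2 matrix [[a, b], [c, d]], det = ad - bc
det = (-3)(-3) - (8)(-1) = 9 - -8 = 17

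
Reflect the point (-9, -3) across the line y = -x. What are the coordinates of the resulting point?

Reflection across line y = -x: (-9, -3) → (3, 9)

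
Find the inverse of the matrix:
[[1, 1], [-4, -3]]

For [[a,b],[c,d]], inverse = (1/det)·[[d,-b],[-c,a]]
det = (1)(-3) - (1)(-4) = -3 - -4 = 1
Inverse = [[-3, -1], [4, 1]]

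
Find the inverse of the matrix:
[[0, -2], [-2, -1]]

For [[a,b],[c,d]], inverse = (1/det)·[[d,-b],[-c,a]]
det = (0)(-1) - (-2)(-2) = 0 - 4 = -4
Inverse = (1/-4)·[[-1, 2], [2, 0]]
= [[1/4, -1/2], [-1/2, 0]]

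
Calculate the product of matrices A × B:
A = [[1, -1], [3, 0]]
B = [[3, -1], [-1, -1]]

Matrix multiplication:
C[0][0] = 1×3 + -1×-1 = 4
C[0][1] = 1×-1 + -1×-1 = 0
C[1][0] = 3×3 + 0×-1 = 9
C[1][1] = 3×-1 + 0×-1 = -3
Result: [[4, 0], [9, -3]]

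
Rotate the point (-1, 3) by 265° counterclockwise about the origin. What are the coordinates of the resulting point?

Rotation matrix for 265°: [[cos 265°, -sin 265°], [sin 265°, cos 265°]] ≈ [[-0.087156, 0.996195], [-0.996195, -0.087156]]
[[-0.087156, 0.996195], [-0.996195, -0.087156]] × [-1, 3]ᵀ ≈ [3.0757, 0.7347]ᵀ
Result: (3.0757, 0.7347)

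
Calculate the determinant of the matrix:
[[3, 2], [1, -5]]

For a 2×2 matrix [[a, b], [c, d]], det = ad - bc
det = (3)(-5) - (2)(1) = -15 - 2 = -17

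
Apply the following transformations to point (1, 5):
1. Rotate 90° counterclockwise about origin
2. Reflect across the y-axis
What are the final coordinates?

Step 1: Rotate 90° → (-5, 1)
Step 2: Reflect across y-axis → (5, 1)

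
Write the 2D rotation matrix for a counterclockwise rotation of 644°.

Rotation matrix formula: [[cos θ, -sin θ], [sin θ, cos θ]]
For θ = 644°:
cos(644°) = 0.2419
sin(644°) = -0.9703
Result: [[0.2419, 0.9703], [-0.9703, 0.2419]]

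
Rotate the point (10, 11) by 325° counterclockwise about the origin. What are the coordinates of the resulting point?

Rotation matrix for 325°: [[cos 325°, -sin 325°], [sin 325°, cos 325°]] ≈ [[0.819152, 0.573576], [-0.573576, 0.819152]]
[[0.819152, 0.573576], [-0.573576, 0.819152]] × [10, 11]ᵀ ≈ [14.5009, 3.2749]ᵀ
Result: (14.5009, 3.2749)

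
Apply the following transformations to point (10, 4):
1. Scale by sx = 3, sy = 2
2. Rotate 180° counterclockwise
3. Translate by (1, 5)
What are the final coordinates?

Step 1: Scale → (30, 8)
Step 2: Rotate 180° → (-30, -8)
Step 3: Translate → (-29, -3)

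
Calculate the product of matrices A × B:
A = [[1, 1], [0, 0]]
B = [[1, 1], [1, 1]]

Matrix multiplication:
C[0][0] = 1×1 + 1×1 = 2
C[0][1] = 1×1 + 1×1 = 2
C[1][0] = 0×1 + 0×1 = 0
C[1][1] = 0×1 + 0×1 = 0
Result: [[2, 2], [0, 0]]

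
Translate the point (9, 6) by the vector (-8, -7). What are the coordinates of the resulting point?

Translation by (-8, -7) (homogeneous matrix [[1, 0, -8], [0, 1, -7], [0, 0, 1]]):
x' = 9 + -8 = 1
y' = 6 + -7 = -1
Result: (1, -1)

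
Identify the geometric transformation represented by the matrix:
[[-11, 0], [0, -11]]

This matrix represents: uniform scaling by factor -11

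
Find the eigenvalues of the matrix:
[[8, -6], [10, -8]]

Characteristic equation: det(A - λI) = 0
λ² - (trace)λ + (det) = 0
trace = 8 + -8 = 0, det = (8)(-8) - (-6)(10) = -4
λ² - (0)λ + (-4) = 0
λ = (0 ± √((0)² - 4·(-4))) / 2 = (0 ± √16) / 2
Solving: λ = -2, 2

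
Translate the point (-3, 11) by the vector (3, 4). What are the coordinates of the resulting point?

Translation by (3, 4) (homogeneous matrix [[1, 0, 3], [0, 1, 4], [0, 0, 1]]):
x' = -3 + 3 = 0
y' = 11 + 4 = 15
Result: (0, 15)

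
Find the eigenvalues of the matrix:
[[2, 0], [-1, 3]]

Characteristic equation: det(A - λI) = 0
λ² - (trace)λ + (det) = 0
trace = 2 + 3 = 5, det = (2)(3) - (0)(-1) = 6
λ² - (5)λ + (6) = 0
λ = (5 ± √((5)² - 4·(6))) / 2 = (5 ± √1) / 2
Solving: λ = 2, 3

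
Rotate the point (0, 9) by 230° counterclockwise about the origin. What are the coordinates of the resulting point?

Rotation matrix for 230°: [[cos 230°, -sin 230°], [sin 230°, cos 230°]] ≈ [[-0.642788, 0.766044], [-0.766044, -0.642788]]
[[-0.642788, 0.766044], [-0.766044, -0.642788]] × [0, 9]ᵀ ≈ [6.8944, -5.7851]ᵀ
Result: (6.8944, -5.7851)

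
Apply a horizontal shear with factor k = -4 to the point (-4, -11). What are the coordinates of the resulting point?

Shear matrix for horizontal shear with factor k = -4:
[[1, -4], [0, 1]]
Result: (-4, -11) → (40, -11)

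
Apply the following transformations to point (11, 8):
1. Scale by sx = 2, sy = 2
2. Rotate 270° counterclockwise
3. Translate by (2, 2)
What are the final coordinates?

Step 1: Scale → (22, 16)
Step 2: Rotate 270° → (16, -22)
Step 3: Translate → (18, -20)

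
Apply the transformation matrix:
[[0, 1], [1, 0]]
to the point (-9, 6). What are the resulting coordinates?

Matrix multiplication:
[[0, 1], [1, 0]] × [-9, 6]ᵀ
= [(0)(-9) + (1)(6), (1)(-9) + (0)(6)]ᵀ
= [6, -9]ᵀ
Result: (6, -9)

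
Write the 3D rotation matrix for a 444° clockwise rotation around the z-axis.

Rotation matrix for clockwise 444° around z-axis:
A clockwise rotation by 444° is a counterclockwise rotation by -444°.
cos(-444°) = 0.1045, sin(-444°) = -0.9945
Result: [[0.1045, 0.9945, 0], [-0.9945, 0.1045, 0], [0, 0, 1]]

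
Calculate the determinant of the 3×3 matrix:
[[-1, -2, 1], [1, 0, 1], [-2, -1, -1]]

Expansion along first row:
det = -1·det([[0,1],[-1,-1]]) - -2·det([[1,1],[-2,-1]]) + 1·det([[1,0],[-2,-1]])
    = -1·(0·-1 - 1·-1) - -2·(1·-1 - 1·-2) + 1·(1·-1 - 0·-2)
    = -1·1 - -2·1 + 1·-1
    = -1 + 2 + -1 = 0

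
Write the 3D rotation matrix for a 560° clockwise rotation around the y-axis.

Rotation matrix for clockwise 560° around y-axis:
A clockwise rotation by 560° is a counterclockwise rotation by -560°.
cos(-560°) = -0.9397, sin(-560°) = 0.3420
Result: [[-0.9397, 0, 0.3420], [0, 1, 0], [-0.3420, 0, -0.9397]]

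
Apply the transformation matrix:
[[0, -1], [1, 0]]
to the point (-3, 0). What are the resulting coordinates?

Matrix multiplication:
[[0, -1], [1, 0]] × [-3, 0]ᵀ
= [(0)(-3) + (-1)(0), (1)(-3) + (0)(0)]ᵀ
= [0, -3]ᵀ
Result: (0, -3)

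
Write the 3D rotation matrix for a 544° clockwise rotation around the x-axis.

Rotation matrix for clockwise 544° around x-axis:
A clockwise rotation by 544° is a counterclockwise rotation by -544°.
cos(-544°) = -0.9976, sin(-544°) = 0.0698
Result: [[1, 0, 0], [0, -0.9976, -0.0698], [0, 0.0698, -0.9976]]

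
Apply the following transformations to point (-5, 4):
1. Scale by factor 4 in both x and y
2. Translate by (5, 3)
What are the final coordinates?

Step 1: Scale (-5, 4) by 4 → (-20, 16)
Step 2: Translate by (5, 3) → (-15, 19)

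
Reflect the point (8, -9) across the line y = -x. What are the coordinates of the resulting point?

Reflection across line y = -x: (8, -9) → (9, -8)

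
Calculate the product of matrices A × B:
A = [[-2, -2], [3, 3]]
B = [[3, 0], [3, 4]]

Matrix multiplication:
C[0][0] = -2×3 + -2×3 = -12
C[0][1] = -2×0 + -2×4 = -8
C[1][0] = 3×3 + 3×3 = 18
C[1][1] = 3×0 + 3×4 = 12
Result: [[-12, -8], [18, 12]]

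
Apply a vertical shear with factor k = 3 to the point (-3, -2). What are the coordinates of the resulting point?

Shear matrix for vertical shear with factor k = 3:
[[1, 0], [3, 1]]
Result: (-3, -2) → (-3, -11)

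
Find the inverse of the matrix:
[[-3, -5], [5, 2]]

For [[a,b],[c,d]], inverse = (1/det)·[[d,-b],[-c,a]]
det = (-3)(2) - (-5)(5) = -6 - -25 = 19
Inverse = (1/19)·[[2, 5], [-5, -3]]
= [[2/19, 5/19], [-5/19, -3/19]]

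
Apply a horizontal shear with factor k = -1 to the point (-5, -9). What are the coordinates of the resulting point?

Shear matrix for horizontal shear with factor k = -1:
[[1, -1], [0, 1]]
Result: (-5, -9) → (4, -9)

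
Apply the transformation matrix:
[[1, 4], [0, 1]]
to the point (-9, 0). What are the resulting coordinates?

Matrix multiplication:
[[1, 4], [0, 1]] × [-9, 0]ᵀ
= [(1)(-9) + (4)(0), (0)(-9) + (1)(0)]ᵀ
= [-9, 0]ᵀ
Result: (-9, 0)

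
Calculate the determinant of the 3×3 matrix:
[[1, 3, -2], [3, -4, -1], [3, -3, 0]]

Expansion along first row:
det = 1·det([[-4,-1],[-3,0]]) - 3·det([[3,-1],[3,0]]) + -2·det([[3,-4],[3,-3]])
    = 1·(-4·0 - -1·-3) - 3·(3·0 - -1·3) + -2·(3·-3 - -4·3)
    = 1·-3 - 3·3 + -2·3
    = -3 + -9 + -6 = -18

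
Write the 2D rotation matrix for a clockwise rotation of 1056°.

Rotation matrix formula: [[cos θ, -sin θ], [sin θ, cos θ]]
A clockwise rotation by 1056° is equivalent to a counterclockwise rotation by -1056°.
For θ = -1056°:
cos(-1056°) = 0.9135
sin(-1056°) = 0.4067
Result: [[0.9135, -0.4067], [0.4067, 0.9135]]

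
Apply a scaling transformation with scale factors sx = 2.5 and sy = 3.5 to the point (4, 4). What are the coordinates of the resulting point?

Scaling matrix:
[[2.50, 0], [0, 3.50]]
Result: (4 × 2.5, 4 × 3.5) = (10, 14)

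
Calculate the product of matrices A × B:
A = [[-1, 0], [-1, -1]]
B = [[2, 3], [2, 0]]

Matrix multiplication:
C[0][0] = -1×2 + 0×2 = -2
C[0][1] = -1×3 + 0×0 = -3
C[1][0] = -1×2 + -1×2 = -4
C[1][1] = -1×3 + -1×0 = -3
Result: [[-2, -3], [-4, -3]]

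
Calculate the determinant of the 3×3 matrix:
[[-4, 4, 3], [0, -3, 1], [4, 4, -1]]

Expansion along first row:
det = -4·det([[-3,1],[4,-1]]) - 4·det([[0,1],[4,-1]]) + 3·det([[0,-3],[4,4]])
    = -4·(-3·-1 - 1·4) - 4·(0·-1 - 1·4) + 3·(0·4 - -3·4)
    = -4·-1 - 4·-4 + 3·12
    = 4 + 16 + 36 = 56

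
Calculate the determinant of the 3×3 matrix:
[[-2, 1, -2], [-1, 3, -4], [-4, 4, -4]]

Expansion along first row:
det = -2·det([[3,-4],[4,-4]]) - 1·det([[-1,-4],[-4,-4]]) + -2·det([[-1,3],[-4,4]])
    = -2·(3·-4 - -4·4) - 1·(-1·-4 - -4·-4) + -2·(-1·4 - 3·-4)
    = -2·4 - 1·-12 + -2·8
    = -8 + 12 + -16 = -12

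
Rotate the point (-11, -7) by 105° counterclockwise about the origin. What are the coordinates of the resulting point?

Rotation matrix for 105°: [[cos 105°, -sin 105°], [sin 105°, cos 105°]] ≈ [[-0.258819, -0.965926], [0.965926, -0.258819]]
[[-0.258819, -0.965926], [0.965926, -0.258819]] × [-11, -7]ᵀ ≈ [9.6085, -8.8135]ᵀ
Result: (9.6085, -8.8135)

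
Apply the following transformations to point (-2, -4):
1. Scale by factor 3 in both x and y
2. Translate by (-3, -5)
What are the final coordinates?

Step 1: Scale (-2, -4) by 3 → (-6, -12)
Step 2: Translate by (-3, -5) → (-9, -17)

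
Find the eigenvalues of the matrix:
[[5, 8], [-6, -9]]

Characteristic equation: det(A - λI) = 0
λ² - (trace)λ + (det) = 0
trace = 5 + -9 = -4, det = (5)(-9) - (8)(-6) = 3
λ² - (-4)λ + (3) = 0
λ = (-4 ± √((-4)² - 4·(3))) / 2 = (-4 ± √4) / 2
Solving: λ = -3, -1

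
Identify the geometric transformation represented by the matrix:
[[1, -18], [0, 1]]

This matrix represents: horizontal shear with factor -18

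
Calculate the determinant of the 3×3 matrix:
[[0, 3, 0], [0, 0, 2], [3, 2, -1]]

Expansion along first row:
det = 0·det([[0,2],[2,-1]]) - 3·det([[0,2],[3,-1]]) + 0·det([[0,0],[3,2]])
    = 0·(0·-1 - 2·2) - 3·(0·-1 - 2·3) + 0·(0·2 - 0·3)
    = 0·-4 - 3·-6 + 0·0
    = 0 + 18 + 0 = 18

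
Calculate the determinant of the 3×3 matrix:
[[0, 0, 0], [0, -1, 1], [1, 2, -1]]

Expansion along first row:
det = 0·det([[-1,1],[2,-1]]) - 0·det([[0,1],[1,-1]]) + 0·det([[0,-1],[1,2]])
    = 0·(-1·-1 - 1·2) - 0·(0·-1 - 1·1) + 0·(0·2 - -1·1)
    = 0·-1 - 0·-1 + 0·1
    = 0 + 0 + 0 = 0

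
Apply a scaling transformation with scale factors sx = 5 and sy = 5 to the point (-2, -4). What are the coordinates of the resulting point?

Scaling matrix:
[[5, 0], [0, 5]]
Result: (-2 × 5, -4 × 5) = (-10, -20)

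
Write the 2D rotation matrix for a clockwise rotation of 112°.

Rotation matrix formula: [[cos θ, -sin θ], [sin θ, cos θ]]
A clockwise rotation by 112° is equivalent to a counterclockwise rotation by -112°.
For θ = -112°:
cos(-112°) = -0.3746
sin(-112°) = -0.9272
Result: [[-0.3746, 0.9272], [-0.9272, -0.3746]]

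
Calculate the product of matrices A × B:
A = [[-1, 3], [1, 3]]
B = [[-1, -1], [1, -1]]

Matrix multiplication:
C[0][0] = -1×-1 + 3×1 = 4
C[0][1] = -1×-1 + 3×-1 = -2
C[1][0] = 1×-1 + 3×1 = 2
C[1][1] = 1×-1 + 3×-1 = -4
Result: [[4, -2], [2, -4]]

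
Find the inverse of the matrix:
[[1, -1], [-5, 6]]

For [[a,b],[c,d]], inverse = (1/det)·[[d,-b],[-c,a]]
det = (1)(6) - (-1)(-5) = 6 - 5 = 1
Inverse = [[6, 1], [5, 1]]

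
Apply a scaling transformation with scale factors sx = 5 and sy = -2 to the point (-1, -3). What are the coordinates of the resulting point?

Scaling matrix:
[[5, 0], [0, -2]]
Result: (-1 × 5, -3 × -2) = (-5, 6)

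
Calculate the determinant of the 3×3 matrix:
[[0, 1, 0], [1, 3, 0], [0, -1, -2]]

Expansion along first row:
det = 0·det([[3,0],[-1,-2]]) - 1·det([[1,0],[0,-2]]) + 0·det([[1,3],[0,-1]])
    = 0·(3·-2 - 0·-1) - 1·(1·-2 - 0·0) + 0·(1·-1 - 3·0)
    = 0·-6 - 1·-2 + 0·-1
    = 0 + 2 + 0 = 2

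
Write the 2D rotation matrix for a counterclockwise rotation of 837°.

Rotation matrix formula: [[cos θ, -sin θ], [sin θ, cos θ]]
For θ = 837°:
cos(837°) = -0.4540
sin(837°) = 0.8910
Result: [[-0.4540, -0.8910], [0.8910, -0.4540]]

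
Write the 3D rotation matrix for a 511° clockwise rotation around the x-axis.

Rotation matrix for clockwise 511° around x-axis:
A clockwise rotation by 511° is a counterclockwise rotation by -511°.
cos(-511°) = -0.8746, sin(-511°) = -0.4848
Result: [[1, 0, 0], [0, -0.8746, 0.4848], [0, -0.4848, -0.8746]]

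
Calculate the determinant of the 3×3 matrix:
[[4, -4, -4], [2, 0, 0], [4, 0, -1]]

Expansion along first row:
det = 4·det([[0,0],[0,-1]]) - -4·det([[2,0],[4,-1]]) + -4·det([[2,0],[4,0]])
    = 4·(0·-1 - 0·0) - -4·(2·-1 - 0·4) + -4·(2·0 - 0·4)
    = 4·0 - -4·-2 + -4·0
    = 0 + -8 + 0 = -8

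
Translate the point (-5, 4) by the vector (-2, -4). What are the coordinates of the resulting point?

Translation by (-2, -4) (homogeneous matrix [[1, 0, -2], [0, 1, -4], [0, 0, 1]]):
x' = -5 + -2 = -7
y' = 4 + -4 = 0
Result: (-7, 0)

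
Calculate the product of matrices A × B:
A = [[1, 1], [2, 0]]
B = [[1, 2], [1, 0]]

Matrix multiplication:
C[0][0] = 1×1 + 1×1 = 2
C[0][1] = 1×2 + 1×0 = 2
C[1][0] = 2×1 + 0×1 = 2
C[1][1] = 2×2 + 0×0 = 4
Result: [[2, 2], [2, 4]]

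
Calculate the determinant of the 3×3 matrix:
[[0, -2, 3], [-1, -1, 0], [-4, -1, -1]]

Expansion along first row:
det = 0·det([[-1,0],[-1,-1]]) - -2·det([[-1,0],[-4,-1]]) + 3·det([[-1,-1],[-4,-1]])
    = 0·(-1·-1 - 0·-1) - -2·(-1·-1 - 0·-4) + 3·(-1·-1 - -1·-4)
    = 0·1 - -2·1 + 3·-3
    = 0 + 2 + -9 = -7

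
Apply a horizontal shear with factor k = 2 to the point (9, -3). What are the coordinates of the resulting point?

Shear matrix for horizontal shear with factor k = 2:
[[1, 2], [0, 1]]
Result: (9, -3) → (3, -3)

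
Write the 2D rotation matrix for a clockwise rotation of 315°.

Rotation matrix formula: [[cos θ, -sin θ], [sin θ, cos θ]]
A clockwise rotation by 315° is equivalent to a counterclockwise rotation by -315°.
For θ = -315°:
cos(-315°) = √2/2
sin(-315°) = √2/2
Result: [[√2/2, -√2/2], [√2/2, √2/2]]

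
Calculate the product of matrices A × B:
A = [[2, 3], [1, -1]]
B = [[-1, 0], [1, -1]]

Matrix multiplication:
C[0][0] = 2×-1 + 3×1 = 1
C[0][1] = 2×0 + 3×-1 = -3
C[1][0] = 1×-1 + -1×1 = -2
C[1][1] = 1×0 + -1×-1 = 1
Result: [[1, -3], [-2, 1]]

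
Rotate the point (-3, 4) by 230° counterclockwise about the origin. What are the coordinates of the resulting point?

Rotation matrix for 230°: [[cos 230°, -sin 230°], [sin 230°, cos 230°]] ≈ [[-0.642788, 0.766044], [-0.766044, -0.642788]]
[[-0.642788, 0.766044], [-0.766044, -0.642788]] × [-3, 4]ᵀ ≈ [4.9925, -0.2730]ᵀ
Result: (4.9925, -0.2730)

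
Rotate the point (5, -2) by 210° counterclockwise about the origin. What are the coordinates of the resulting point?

Rotation matrix for 210°: [[cos 210°, -sin 210°], [sin 210°, cos 210°]] ≈ [[-0.866025, 0.500000], [-0.500000, -0.866025]]
[[-0.866025, 0.500000], [-0.500000, -0.866025]] × [5, -2]ᵀ ≈ [-5.3301, -0.7679]ᵀ
Result: (-5.3301, -0.7679)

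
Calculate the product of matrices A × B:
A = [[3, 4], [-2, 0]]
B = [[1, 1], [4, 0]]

Matrix multiplication:
C[0][0] = 3×1 + 4×4 = 19
C[0][1] = 3×1 + 4×0 = 3
C[1][0] = -2×1 + 0×4 = -2
C[1][1] = -2×1 + 0×0 = -2
Result: [[19, 3], [-2, -2]]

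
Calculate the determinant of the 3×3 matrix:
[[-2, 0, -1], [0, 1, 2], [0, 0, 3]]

Expansion along first row:
det = -2·det([[1,2],[0,3]]) - 0·det([[0,2],[0,3]]) + -1·det([[0,1],[0,0]])
    = -2·(1·3 - 2·0) - 0·(0·3 - 2·0) + -1·(0·0 - 1·0)
    = -2·3 - 0·0 + -1·0
    = -6 + 0 + 0 = -6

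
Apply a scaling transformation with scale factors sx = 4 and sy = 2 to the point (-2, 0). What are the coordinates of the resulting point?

Scaling matrix:
[[4, 0], [0, 2]]
Result: (-2 × 4, 0 × 2) = (-8, 0)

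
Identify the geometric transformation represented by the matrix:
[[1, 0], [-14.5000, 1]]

This matrix represents: vertical shear with factor -14.5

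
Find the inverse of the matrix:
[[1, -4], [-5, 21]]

For [[a,b],[c,d]], inverse = (1/det)·[[d,-b],[-c,a]]
det = (1)(21) - (-4)(-5) = 21 - 20 = 1
Inverse = [[21, 4], [5, 1]]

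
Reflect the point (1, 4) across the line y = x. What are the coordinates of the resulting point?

Reflection across line y = x: (1, 4) → (4, 1)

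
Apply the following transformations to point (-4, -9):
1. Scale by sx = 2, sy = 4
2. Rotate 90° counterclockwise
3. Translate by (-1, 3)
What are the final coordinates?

Step 1: Scale → (-8, -36)
Step 2: Rotate 90° → (36, -8)
Step 3: Translate → (35, -5)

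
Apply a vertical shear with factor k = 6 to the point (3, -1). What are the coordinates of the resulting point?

Shear matrix for vertical shear with factor k = 6:
[[1, 0], [6, 1]]
Result: (3, -1) → (3, 17)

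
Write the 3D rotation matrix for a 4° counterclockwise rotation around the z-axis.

Rotation matrix for counterclockwise 4° around z-axis:
cos(4°) = 0.9976, sin(4°) = 0.0698
Result: [[0.9976, -0.0698, 0], [0.0698, 0.9976, 0], [0, 0, 1]]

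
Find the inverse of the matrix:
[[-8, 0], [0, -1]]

For [[a,b],[c,d]], inverse = (1/det)·[[d,-b],[-c,a]]
det = (-8)(-1) - (0)(0) = 8 - 0 = 8
Inverse = (1/8)·[[-1, 0], [0, -8]]
= [[-1/8, 0], [0, -1]]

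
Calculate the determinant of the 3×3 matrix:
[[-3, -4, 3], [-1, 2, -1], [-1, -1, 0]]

Expansion along first row:
det = -3·det([[2,-1],[-1,0]]) - -4·det([[-1,-1],[-1,0]]) + 3·det([[-1,2],[-1,-1]])
    = -3·(2·0 - -1·-1) - -4·(-1·0 - -1·-1) + 3·(-1·-1 - 2·-1)
    = -3·-1 - -4·-1 + 3·3
    = 3 + -4 + 9 = 8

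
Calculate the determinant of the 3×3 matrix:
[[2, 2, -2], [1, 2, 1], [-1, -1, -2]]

Expansion along first row:
det = 2·det([[2,1],[-1,-2]]) - 2·det([[1,1],[-1,-2]]) + -2·det([[1,2],[-1,-1]])
    = 2·(2·-2 - 1·-1) - 2·(1·-2 - 1·-1) + -2·(1·-1 - 2·-1)
    = 2·-3 - 2·-1 + -2·1
    = -6 + 2 + -2 = -6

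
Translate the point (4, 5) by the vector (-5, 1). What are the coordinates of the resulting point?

Translation by (-5, 1) (homogeneous matrix [[1, 0, -5], [0, 1, 1], [0, 0, 1]]):
x' = 4 + -5 = -1
y' = 5 + 1 = 6
Result: (-1, 6)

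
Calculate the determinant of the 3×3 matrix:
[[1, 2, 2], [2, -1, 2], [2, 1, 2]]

Expansion along first row:
det = 1·det([[-1,2],[1,2]]) - 2·det([[2,2],[2,2]]) + 2·det([[2,-1],[2,1]])
    = 1·(-1·2 - 2·1) - 2·(2·2 - 2·2) + 2·(2·1 - -1·2)
    = 1·-4 - 2·0 + 2·4
    = -4 + 0 + 8 = 4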